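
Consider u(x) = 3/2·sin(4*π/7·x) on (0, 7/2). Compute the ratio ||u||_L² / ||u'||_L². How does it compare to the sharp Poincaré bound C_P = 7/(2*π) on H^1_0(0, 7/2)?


||u||_L² / ||u'||_L² = 7/(4*π) < C_P = 7/(2*π).

u(x) = 3/2·sin(4*π/7·x), so u'(x) = 6*π*cos(4*π*x/7)/7.
Writing u(x) = A·sin(kπx/L) with A = 3/2 and k = 2, use ∫_0^L sin²(kπx/L) dx = L/2 and ∫_0^L cos²(kπx/L) dx = L/2.
u² = 9/4·sin²(4*π/7·x) and (u')² = 36*π^2/49·cos²(4*π/7·x), and each of sin², cos² integrates to L/2 = 7/4 over (0, 7/2).
∫_0^7/2 u² dx = 63/16, so ||u||_L² = 3*sqrt(7)/4.
∫_0^7/2 (u')² dx = 9*π^2/7, so ||u'||_L² = 3*sqrt(7)*π/7.
Ratio ||u||_L² / ||u'||_L² = 7/(4*π).
Sharp Poincaré constant on H^1_0(0, 7/2) is C_P = L/π = 7/(2*π), achieved by sin(2*π/7·x).
This is the k = 2 harmonic; the ratio L/(kπ) is strictly less than C_P = L/π, consistent with the sharp inequality ||u||_L² ≤ C_P ||u'||_L².


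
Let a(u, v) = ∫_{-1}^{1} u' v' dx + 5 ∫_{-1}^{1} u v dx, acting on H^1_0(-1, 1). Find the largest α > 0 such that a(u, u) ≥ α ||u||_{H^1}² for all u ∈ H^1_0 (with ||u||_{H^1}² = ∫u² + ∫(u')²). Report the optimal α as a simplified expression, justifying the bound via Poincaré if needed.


α = 1

Coercivity of a(·,·) on H^1_0(-1, 1) means a(u, u) ≥ α ||u||_{H^1}² for every u ∈ H^1_0.
The interval has length L = 2, and Poincaré/coercivity depend only on L. Here a(u, u) = ∫(u')² + (5)·∫u².
Here c = 5 ≥ 1, so a(u,u) = ∫(u')² + c∫u² ≥ ∫(u')² + ∫u² = ||u||_{H^1}², i.e. α = 1 works. No larger α is possible: a(u,u) ≥ α||u||_{H^1}² means (1−α)∫(u')² ≥ (α−c)∫u², and for the modes u_n = sin(nπ(x−x₀)/L) (x₀ the left endpoint) one has ∫u_n²/∫(u_n')² = (L/(nπ))² → 0, so a(u_n,u_n)/||u_n||_{H^1}² → 1. Hence the optimal constant is α = 1.
Therefore α = 1.


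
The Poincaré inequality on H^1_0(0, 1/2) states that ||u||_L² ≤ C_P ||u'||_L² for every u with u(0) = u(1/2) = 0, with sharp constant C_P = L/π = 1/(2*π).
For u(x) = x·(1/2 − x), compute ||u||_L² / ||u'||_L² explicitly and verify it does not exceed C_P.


||u||_L² / ||u'||_L² = sqrt(10)/20 < C_P = 1/(2*π).

u(x) = x·(1/2 − x), so u'(x) = 1/2 - 2*x.
u(x) = x·(1/2 − x) vanishes at x = 0 and x = 1/2, so u ∈ H^1_0(0, 1/2). Differentiate via the product rule and integrate the resulting polynomials term by term.
  ∫_0^1/2 u² dx = ∫_0^1/2 (x^4 - x^3 + x^2/4) dx. Term by term:
    ∫_0^1/2 x^4 dx = 1/160;  ∫_0^1/2 -x^3 dx = -1/64;  ∫_0^1/2 x^2/4 dx = 1/96.
  Sum: 1/160 − 1/64 + 1/96 = 1/960.
  ∫_0^1/2 (u')² dx = ∫_0^1/2 (4*x^2 - 2*x + 1/4) dx. Term by term:
    ∫_0^1/2 4*x^2 dx = 1/6;  ∫_0^1/2 -2*x dx = -1/4;  ∫_0^1/2 1/4 dx = 1/8.
  Sum: 1/6 − 1/4 + 1/8 = 1/24.
∫_0^1/2 u² dx = 1/960, so ||u||_L² = sqrt(15)/120.
∫_0^1/2 (u')² dx = 1/24, so ||u'||_L² = sqrt(6)/12.
Ratio ||u||_L² / ||u'||_L² = sqrt(10)/20.
Sharp Poincaré constant on H^1_0(0, 1/2) is C_P = L/π = 1/(2*π), achieved by sin(2*π·x).
A polynomial bump cannot attain the sharp Poincaré constant (only the first sine eigenfunction does), so the ratio is strictly less than C_P, consistent with ||u||_L² ≤ C_P ||u'||_L².


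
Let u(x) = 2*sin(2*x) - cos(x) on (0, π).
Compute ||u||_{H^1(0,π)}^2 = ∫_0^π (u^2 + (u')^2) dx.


||u||_{H^1(0,π)}^2 = -32/3 + 11*π

u'(x) = sin(x) + 4*cos(2*x).
Expand u² and (u')² and integrate term by term on (0, π), using: for integers n ≥ 1, ∫_0^π sin²(nx) dx = ∫_0^π cos²(nx) dx = π/2; for n ≠ n', ∫_0^π sin(nx)sin(n'x) dx = ∫_0^π cos(nx)cos(n'x) dx = 0; and by product-to-sum, ∫_0^π sin(nx)cos(n'x) dx = ½∫_0^π [sin((n+n')x) + sin((n−n')x)] dx, which is 0 when n+n' is even and 2n/(n²−n'²) when n+n' is odd (it need not vanish on (0, π)).
  u² squared terms: (-1)²·∫cos(x)² dx = 1·π/2 = π/2;  (2)²·∫sin(2x)² dx = 4·π/2 = 2*π.
  u² cross terms: 2·(-1)·(2)·∫cos(x)·sin(2x) dx = -4·(4/3) = -16/3.
  So ∫_0^π u² dx = π/2 + 2*π − 16/3 = -16/3 + 5*π/2.
  (u')² squared terms: (4)²·∫cos(2x)² dx = 16·π/2 = 8*π;  (1)²·∫sin(x)² dx = 1·π/2 = π/2.
  (u')² cross terms: 2·(4)·(1)·∫cos(2x)·sin(x) dx = 8·(-2/3) = -16/3.
  So ∫_0^π (u')² dx = 8*π + π/2 − 16/3 = -16/3 + 17*π/2.
||u||_{H^1}^2 = (-16/3 + 5*π/2) + (-16/3 + 17*π/2) = -32/3 + 11*π.


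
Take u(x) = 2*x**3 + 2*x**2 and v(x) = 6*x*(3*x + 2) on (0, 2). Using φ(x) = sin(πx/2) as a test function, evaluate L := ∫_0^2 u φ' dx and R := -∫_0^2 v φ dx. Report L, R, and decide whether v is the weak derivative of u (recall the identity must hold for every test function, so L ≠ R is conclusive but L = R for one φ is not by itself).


LHS = -64/π + 192/π^3, RHS = -192/π + 576/π^3. No, v is not the weak derivative of u.

u(x) = 2*x**3 + 2*x**2, classical derivative u'(x) = 6*x**2 + 4*x.
φ(x) = sin(πx/2), so φ'(x) = π*cos(π*x/2)/2.
Note φ(0) = φ(2) = 0, so the boundary term u·φ vanishes.
LHS = ∫_0^2 u(x) φ'(x) dx = ∫_0^2 (π*x^3*cos(π*x/2) + π*x^2*cos(π*x/2)) dx. Term by term:
  ∫_0^2 π*x^2*cos(π*x/2) dx = -16/π;  ∫_0^2 π*x^3*cos(π*x/2) dx = -48/π + 192/π^3.
Sum: -16/π + -48/π + 192/π^3 = -64/π + 192/π^3.
So LHS = -64/π + 192/π^3.
∫_0^2 v(x) φ(x) dx = ∫_0^2 (18*x^2*sin(π*x/2) + 12*x*sin(π*x/2)) dx. Term by term:
  ∫_0^2 12*x*sin(π*x/2) dx = 48/π;  ∫_0^2 18*x^2*sin(π*x/2) dx = -576/π^3 + 144/π.
Sum: 48/π + -576/π^3 + 144/π = -576/π^3 + 192/π.
So RHS = -∫_0^2 v(x) φ(x) dx = -192/π + 576/π^3.
LHS − RHS = -384/π^3 + 128/π ≠ 0, so the identity fails.
(For a valid weak derivative the identity must hold for EVERY test function, in particular this one. The failure shows v is NOT the weak derivative of u.)
Correct weak derivative would be u'(x) = 6*x**2 + 4*x.


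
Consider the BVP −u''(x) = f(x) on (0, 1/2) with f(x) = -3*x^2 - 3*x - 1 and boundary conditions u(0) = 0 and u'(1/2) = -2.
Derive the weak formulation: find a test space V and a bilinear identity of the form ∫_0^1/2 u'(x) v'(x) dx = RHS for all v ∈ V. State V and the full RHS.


V = {v ∈ H^1(0, 1/2) : v(0) = 0} (test functions vanish at x = 0 where u is specified); weak form: ∫_0^1/2 u'v' dx = ∫_0^1/2 (-3*x^2 - 3*x - 1) v dx − 2·v(1/2) for all v ∈ V.

Multiply both sides by a test function v and integrate from 0 to 1/2:
  ∫_0^1/2 −u''(x) v(x) dx = ∫_0^1/2 f(x) v(x) dx.
Integrate the LHS by parts once:
  ∫_0^1/2 −u'' v dx = −[u'(x) v(x)]_0^1/2 + ∫_0^1/2 u'(x) v'(x) dx.
Thus ∫_0^1/2 u'(x) v'(x) dx = ∫_0^1/2 f(x) v(x) dx + [u'(x) v(x)]_0^1/2.
Choose V so that boundary terms are either known or forced to vanish.
Mixed BC: u(0) = 0 (Dirichlet) and u'(1/2) = -2 (Neumann). Define V = {v ∈ H^1(0, 1/2) : v(0) = 0}. Then [u' v]_0^1/2 = u'(1/2)·v(1/2) − u'(0)·0 = − 2·v(1/2).
Weak formulation: find u (satisfying any essential BC) such that ∫_0^1/2 u'(x) v'(x) dx = ∫_0^1/2 f v dx − 2·v(1/2) for all v ∈ V (Dirichlet at 0 absorbed into V; Neumann datum at x = 1/2 contributes the boundary term).
Substituting f(x) = -3*x^2 - 3*x - 1, the right-hand side is ∫_0^1/2 (-3*x^2 - 3*x - 1) v dx − 2·v(1/2).


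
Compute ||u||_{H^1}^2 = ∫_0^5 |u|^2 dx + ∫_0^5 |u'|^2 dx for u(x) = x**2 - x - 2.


||u||_{H^1}^2 = 2275/6

The H^1 norm (squared) on an interval (0, L) is
  ||u||_{H^1}^2 = ∫_0^L u(x)^2 dx + ∫_0^L u'(x)^2 dx.
Compute u'(x) = 2*x - 1.
Then u(x)^2 = x**4 - 2*x**3 - 3*x**2 + 4*x + 4 and u'(x)^2 = 4*x**2 - 4*x + 1.
Integrate each monomial from 0 to 5 using ∫_0^5 c·x^n dx = c·5^(n+1)/(n+1):
  ∫_0^5 u(x)^2 dx = ∫_0^5 (x^4 - 2*x^3 - 3*x^2 + 4*x + 4) dx. Term by term:
    ∫_0^5 x^4 dx = 625;  ∫_0^5 -2*x^3 dx = -625/2;  ∫_0^5 -3*x^2 dx = -125;
    ∫_0^5 4*x dx = 50;  ∫_0^5 4 dx = 20.
  Sum: 625 − 625/2 − 125 + 50 + 20 = 515/2.
  ∫_0^5 u'(x)^2 dx = ∫_0^5 (4*x^2 - 4*x + 1) dx. Term by term:
    ∫_0^5 4*x^2 dx = 500/3;  ∫_0^5 -4*x dx = -50;  ∫_0^5 1 dx = 5.
  Sum: 500/3 − 50 + 5 = 365/3.
Adding: ||u||_{H^1}^2 = 515/2 + 365/3 = 2275/6.


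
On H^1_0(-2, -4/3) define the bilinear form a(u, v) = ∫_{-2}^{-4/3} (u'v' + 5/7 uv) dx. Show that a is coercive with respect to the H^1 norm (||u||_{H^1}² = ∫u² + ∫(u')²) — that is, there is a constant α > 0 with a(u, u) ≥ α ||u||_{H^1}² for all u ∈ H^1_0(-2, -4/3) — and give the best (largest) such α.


α = (20 + 63*π^2)/(7*(4 + 9*π^2))

Coercivity of a(·,·) on H^1_0(-2, -4/3) means a(u, u) ≥ α ||u||_{H^1}² for every u ∈ H^1_0.
The interval has length L = 2/3, and Poincaré/coercivity depend only on L. Here a(u, u) = ∫(u')² + (5/7)·∫u².
Here 0 < c = 5/7 < 1. The condition a(u,u) ≥ α||u||_{H^1}² reads (1−α)∫(u')² ≥ (α−c)∫u². Any admissible α is ≤ 1 (rapidly oscillating u have ∫u²/∫(u')² → 0), and α = 1 would force 0 ≥ (1−c)∫u², impossible since c < 1; so 1−α > 0. By the sharp Poincaré inequality on H^1_0 of an interval of length L, ∫(u')² ≥ (π/L)²∫u² with equality for the first sine mode sin(π(x−x₀)/L) (x₀ the left endpoint), so the inequality holds for all u iff (1−α)(π/L)² ≥ α − c, i.e. α ≤ ((π/L)² + c)/((π/L)² + 1) = (1 + c(L/π)²)/(1 + (L/π)²). With (π/L)² = 9*π^2/4 and c = 5/7, the largest admissible constant is α = ((π/L)² + c)/((π/L)² + 1).
Simplifying, α = (20 + 63*π^2)/(7*(4 + 9*π^2)).


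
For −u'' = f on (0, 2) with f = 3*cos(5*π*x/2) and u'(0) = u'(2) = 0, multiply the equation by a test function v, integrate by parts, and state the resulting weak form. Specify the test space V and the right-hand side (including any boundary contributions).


V = H^1(0, 2) (no boundary constraint on v; u is determined up to an additive constant); weak form: ∫_0^2 u'v' dx = ∫_0^2 (3*cos(5*π*x/2)) v dx for all v ∈ V.

Multiply both sides by a test function v and integrate from 0 to 2:
  ∫_0^2 −u''(x) v(x) dx = ∫_0^2 f(x) v(x) dx.
Integrate the LHS by parts once:
  ∫_0^2 −u'' v dx = −[u'(x) v(x)]_0^2 + ∫_0^2 u'(x) v'(x) dx.
Thus ∫_0^2 u'(x) v'(x) dx = ∫_0^2 f(x) v(x) dx + [u'(x) v(x)]_0^2.
Choose V so that boundary terms are either known or forced to vanish.
u has homogeneous Neumann: u'(0) = u'(2) = 0. So [u' v]_0^2 = 0·v(2) − 0·v(0) = 0 for any v; take V = H^1(0, 2).
Weak formulation: find u (satisfying any essential BC) such that ∫_0^2 u'(x) v'(x) dx = ∫_0^2 f v dx for all v ∈ V (homogeneous Neumann, so boundary terms vanish).
Substituting f(x) = 3*cos(5*π*x/2), the right-hand side is ∫_0^2 (3*cos(5*π*x/2)) v dx.
Compatibility check (pure Neumann): taking v ≡ 1 ∈ V gives 0 = ∫_0^2 f dx + (0) − (0), i.e. ∫_0^2 f dx must equal u'(0) − u'(2) = 0. Indeed ∫_0^2 (3*cos(5*π*x/2)) dx = 0, so the data are compatible. The solution is then unique only up to an additive constant (fix it e.g. by requiring ∫_0^2 u dx = 0).


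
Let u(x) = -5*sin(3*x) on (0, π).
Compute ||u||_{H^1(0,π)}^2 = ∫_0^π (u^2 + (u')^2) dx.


||u||_{H^1(0,π)}^2 = 125*π

u'(x) = -15*cos(3*x).
Expand u² and (u')² and integrate term by term on (0, π), using: for integers n ≥ 1, ∫_0^π sin²(nx) dx = ∫_0^π cos²(nx) dx = π/2; for n ≠ n', ∫_0^π sin(nx)sin(n'x) dx = ∫_0^π cos(nx)cos(n'x) dx = 0; and by product-to-sum, ∫_0^π sin(nx)cos(n'x) dx = ½∫_0^π [sin((n+n')x) + sin((n−n')x)] dx, which is 0 when n+n' is even and 2n/(n²−n'²) when n+n' is odd (it need not vanish on (0, π)).
  u² squared terms: (-5)²·∫sin(3x)² dx = 25·π/2 = 25*π/2.
  So ∫_0^π u² dx = 25*π/2.
  (u')² squared terms: (-15)²·∫cos(3x)² dx = 225·π/2 = 225*π/2.
  So ∫_0^π (u')² dx = 225*π/2.
||u||_{H^1}^2 = (25*π/2) + (225*π/2) = 125*π.


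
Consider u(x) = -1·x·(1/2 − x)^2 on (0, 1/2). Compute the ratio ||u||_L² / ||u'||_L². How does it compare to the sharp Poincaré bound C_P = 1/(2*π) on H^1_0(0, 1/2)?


||u||_L² / ||u'||_L² = sqrt(14)/28 < C_P = 1/(2*π).

u(x) = -1·x·(1/2 − x)^2, so u'(x) = (1 - 6*x)*(2*x - 1)/4.
u(x) = -1·x·(1/2 − x)^2 vanishes at x = 0 and x = 1/2, so u ∈ H^1_0(0, 1/2). Differentiate via the product rule and integrate the resulting polynomials term by term.
  ∫_0^1/2 u² dx = ∫_0^1/2 (x^6 - 2*x^5 + 3*x^4/2 - x^3/2 + x^2/16) dx. Term by term:
    ∫_0^1/2 x^6 dx = 1/896;  ∫_0^1/2 -2*x^5 dx = -1/192;  ∫_0^1/2 3*x^4/2 dx = 3/320;
    ∫_0^1/2 -x^3/2 dx = -1/128;  ∫_0^1/2 x^2/16 dx = 1/384.
  Sum: 1/896 − 1/192 + 3/320 − 1/128 + 1/384 = 1/13440.
  ∫_0^1/2 (u')² dx = ∫_0^1/2 (9*x^4 - 12*x^3 + 11*x^2/2 - x + 1/16) dx. Term by term:
    ∫_0^1/2 9*x^4 dx = 9/160;  ∫_0^1/2 -12*x^3 dx = -3/16;  ∫_0^1/2 11*x^2/2 dx = 11/48;
    ∫_0^1/2 -x dx = -1/8;  ∫_0^1/2 1/16 dx = 1/32.
  Sum: 9/160 − 3/16 + 11/48 − 1/8 + 1/32 = 1/240.
∫_0^1/2 u² dx = 1/13440, so ||u||_L² = sqrt(210)/1680.
∫_0^1/2 (u')² dx = 1/240, so ||u'||_L² = sqrt(15)/60.
Ratio ||u||_L² / ||u'||_L² = sqrt(14)/28.
Sharp Poincaré constant on H^1_0(0, 1/2) is C_P = L/π = 1/(2*π), achieved by sin(2*π·x).
A polynomial bump cannot attain the sharp Poincaré constant (only the first sine eigenfunction does), so the ratio is strictly less than C_P, consistent with ||u||_L² ≤ C_P ||u'||_L².


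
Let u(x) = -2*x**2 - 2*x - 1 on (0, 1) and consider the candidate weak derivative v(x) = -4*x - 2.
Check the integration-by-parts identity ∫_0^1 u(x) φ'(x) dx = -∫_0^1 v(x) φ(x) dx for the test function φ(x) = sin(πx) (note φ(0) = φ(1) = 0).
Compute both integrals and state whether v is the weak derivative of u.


LHS = 8/π, RHS = 8/π. Yes, v = u' weakly.

u(x) = -2*x**2 - 2*x - 1, classical derivative u'(x) = -4*x - 2.
φ(x) = sin(πx), so φ'(x) = π*cos(π*x).
Note φ(0) = φ(1) = 0, so the boundary term u·φ vanishes.
LHS = ∫_0^1 u(x) φ'(x) dx = ∫_0^1 (-2*π*x^2*cos(π*x) - 2*π*x*cos(π*x) - π*cos(π*x)) dx. Term by term:
  ∫_0^1 -π*cos(π*x) dx = 0;  ∫_0^1 -2*π*x*cos(π*x) dx = 4/π;  ∫_0^1 -2*π*x^2*cos(π*x) dx = 4/π.
Sum: 0 + 4/π + 4/π = 8/π.
So LHS = 8/π.
∫_0^1 v(x) φ(x) dx = ∫_0^1 (-4*x*sin(π*x) - 2*sin(π*x)) dx. Term by term:
  ∫_0^1 -2*sin(π*x) dx = -4/π;  ∫_0^1 -4*x*sin(π*x) dx = -4/π.
Sum: -4/π − 4/π = -8/π.
So RHS = -∫_0^1 v(x) φ(x) dx = 8/π.
LHS = RHS, so the identity holds for this test φ.
Moreover u is smooth here and v(x) = u'(x) = -4*x - 2 pointwise, so the identity holds for every test function. Hence v is the weak derivative of u.


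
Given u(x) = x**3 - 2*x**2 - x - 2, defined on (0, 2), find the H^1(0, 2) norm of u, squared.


||u||_{H^1}^2 = 1214/35

The H^1 norm (squared) on an interval (0, L) is
  ||u||_{H^1}^2 = ∫_0^L u(x)^2 dx + ∫_0^L u'(x)^2 dx.
Compute u'(x) = 3*x**2 - 4*x - 1.
Then u(x)^2 = x**6 - 4*x**5 + 2*x**4 + 9*x**2 + 4*x + 4 and u'(x)^2 = 9*x**4 - 24*x**3 + 10*x**2 + 8*x + 1.
Integrate each monomial from 0 to 2 using ∫_0^2 c·x^n dx = c·2^(n+1)/(n+1):
  ∫_0^2 u(x)^2 dx = ∫_0^2 (x^6 - 4*x^5 + 2*x^4 + 9*x^2 + 4*x + 4) dx. Term by term:
    ∫_0^2 x^6 dx = 128/7;  ∫_0^2 -4*x^5 dx = -128/3;  ∫_0^2 2*x^4 dx = 64/5;
    ∫_0^2 9*x^2 dx = 24;  ∫_0^2 4*x dx = 8;  ∫_0^2 4 dx = 8.
  Sum: 128/7 − 128/3 + 64/5 + 24 + 8 + 8 = 2984/105.
  ∫_0^2 u'(x)^2 dx = ∫_0^2 (9*x^4 - 24*x^3 + 10*x^2 + 8*x + 1) dx. Term by term:
    ∫_0^2 9*x^4 dx = 288/5;  ∫_0^2 -24*x^3 dx = -96;  ∫_0^2 10*x^2 dx = 80/3;
    ∫_0^2 8*x dx = 16;  ∫_0^2 1 dx = 2.
  Sum: 288/5 − 96 + 80/3 + 16 + 2 = 94/15.
Adding: ||u||_{H^1}^2 = 2984/105 + 94/15 = 1214/35.


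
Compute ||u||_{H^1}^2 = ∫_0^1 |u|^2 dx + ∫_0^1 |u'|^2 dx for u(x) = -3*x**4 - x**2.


||u||_{H^1}^2 = 3524/105

The H^1 norm (squared) on an interval (0, L) is
  ||u||_{H^1}^2 = ∫_0^L u(x)^2 dx + ∫_0^L u'(x)^2 dx.
Compute u'(x) = -12*x**3 - 2*x.
Then u(x)^2 = 9*x**8 + 6*x**6 + x**4 and u'(x)^2 = 144*x**6 + 48*x**4 + 4*x**2.
Integrate each monomial from 0 to 1 using ∫_0^1 c·x^n dx = c·1^(n+1)/(n+1):
  ∫_0^1 u(x)^2 dx = ∫_0^1 (9*x^8 + 6*x^6 + x^4) dx. Term by term:
    ∫_0^1 9*x^8 dx = 1;  ∫_0^1 6*x^6 dx = 6/7;  ∫_0^1 x^4 dx = 1/5.
  Sum: 1 + 6/7 + 1/5 = 72/35.
  ∫_0^1 u'(x)^2 dx = ∫_0^1 (144*x^6 + 48*x^4 + 4*x^2) dx. Term by term:
    ∫_0^1 144*x^6 dx = 144/7;  ∫_0^1 48*x^4 dx = 48/5;  ∫_0^1 4*x^2 dx = 4/3.
  Sum: 144/7 + 48/5 + 4/3 = 3308/105.
Adding: ||u||_{H^1}^2 = 72/35 + 3308/105 = 3524/105.


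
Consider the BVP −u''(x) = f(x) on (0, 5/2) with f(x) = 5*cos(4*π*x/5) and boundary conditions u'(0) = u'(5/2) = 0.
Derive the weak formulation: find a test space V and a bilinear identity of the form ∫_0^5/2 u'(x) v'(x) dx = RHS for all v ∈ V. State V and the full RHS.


V = H^1(0, 5/2) (no boundary constraint on v; u is determined up to an additive constant); weak form: ∫_0^5/2 u'v' dx = ∫_0^5/2 (5*cos(4*π*x/5)) v dx for all v ∈ V.

Multiply both sides by a test function v and integrate from 0 to 5/2:
  ∫_0^5/2 −u''(x) v(x) dx = ∫_0^5/2 f(x) v(x) dx.
Integrate the LHS by parts once:
  ∫_0^5/2 −u'' v dx = −[u'(x) v(x)]_0^5/2 + ∫_0^5/2 u'(x) v'(x) dx.
Thus ∫_0^5/2 u'(x) v'(x) dx = ∫_0^5/2 f(x) v(x) dx + [u'(x) v(x)]_0^5/2.
Choose V so that boundary terms are either known or forced to vanish.
u has homogeneous Neumann: u'(0) = u'(5/2) = 0. So [u' v]_0^5/2 = 0·v(5/2) − 0·v(0) = 0 for any v; take V = H^1(0, 5/2).
Weak formulation: find u (satisfying any essential BC) such that ∫_0^5/2 u'(x) v'(x) dx = ∫_0^5/2 f v dx for all v ∈ V (homogeneous Neumann, so boundary terms vanish).
Substituting f(x) = 5*cos(4*π*x/5), the right-hand side is ∫_0^5/2 (5*cos(4*π*x/5)) v dx.
Compatibility check (pure Neumann): taking v ≡ 1 ∈ V gives 0 = ∫_0^5/2 f dx + (0) − (0), i.e. ∫_0^5/2 f dx must equal u'(0) − u'(5/2) = 0. Indeed ∫_0^5/2 (5*cos(4*π*x/5)) dx = 0, so the data are compatible. The solution is then unique only up to an additive constant (fix it e.g. by requiring ∫_0^5/2 u dx = 0).


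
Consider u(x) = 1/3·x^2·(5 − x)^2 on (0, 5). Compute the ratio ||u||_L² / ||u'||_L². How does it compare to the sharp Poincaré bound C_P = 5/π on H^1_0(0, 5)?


||u||_L² / ||u'||_L² = 5*sqrt(3)/6 < C_P = 5/π.

u(x) = 1/3·x^2·(5 − x)^2, so u'(x) = 2*x*(x - 5)*(2*x - 5)/3.
u(x) = 1/3·x^2·(5 − x)^2 vanishes at x = 0 and x = 5, so u ∈ H^1_0(0, 5). Differentiate via the product rule and integrate the resulting polynomials term by term.
  ∫_0^5 u² dx = ∫_0^5 (x^8/9 - 20*x^7/9 + 50*x^6/3 - 500*x^5/9 + 625*x^4/9) dx. Term by term:
    ∫_0^5 x^8/9 dx = 1953125/81;  ∫_0^5 -20*x^7/9 dx = -1953125/18;  ∫_0^5 50*x^6/3 dx = 3906250/21;
    ∫_0^5 -500*x^5/9 dx = -3906250/27;  ∫_0^5 625*x^4/9 dx = 390625/9.
  Sum: 1953125/81 − 1953125/18 + 3906250/21 − 3906250/27 + 390625/9 = 390625/1134.
  ∫_0^5 (u')² dx = ∫_0^5 (16*x^6/9 - 80*x^5/3 + 1300*x^4/9 - 1000*x^3/3 + 2500*x^2/9) dx. Term by term:
    ∫_0^5 16*x^6/9 dx = 1250000/63;  ∫_0^5 -80*x^5/3 dx = -625000/9;  ∫_0^5 1300*x^4/9 dx = 812500/9;
    ∫_0^5 -1000*x^3/3 dx = -156250/3;  ∫_0^5 2500*x^2/9 dx = 312500/27.
  Sum: 1250000/63 − 625000/9 + 812500/9 − 156250/3 + 312500/27 = 31250/189.
∫_0^5 u² dx = 390625/1134, so ||u||_L² = 625*sqrt(14)/126.
∫_0^5 (u')² dx = 31250/189, so ||u'||_L² = 125*sqrt(42)/63.
Ratio ||u||_L² / ||u'||_L² = 5*sqrt(3)/6.
Sharp Poincaré constant on H^1_0(0, 5) is C_P = L/π = 5/π, achieved by sin(π/5·x).
A polynomial bump cannot attain the sharp Poincaré constant (only the first sine eigenfunction does), so the ratio is strictly less than C_P, consistent with ||u||_L² ≤ C_P ||u'||_L².


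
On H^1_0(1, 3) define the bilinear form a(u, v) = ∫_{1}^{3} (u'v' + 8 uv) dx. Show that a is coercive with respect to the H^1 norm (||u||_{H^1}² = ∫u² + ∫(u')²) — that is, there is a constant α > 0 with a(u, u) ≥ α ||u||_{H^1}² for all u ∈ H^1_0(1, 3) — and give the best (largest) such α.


α = 1

Coercivity of a(·,·) on H^1_0(1, 3) means a(u, u) ≥ α ||u||_{H^1}² for every u ∈ H^1_0.
The interval has length L = 2, and Poincaré/coercivity depend only on L. Here a(u, u) = ∫(u')² + (8)·∫u².
Here c = 8 ≥ 1, so a(u,u) = ∫(u')² + c∫u² ≥ ∫(u')² + ∫u² = ||u||_{H^1}², i.e. α = 1 works. No larger α is possible: a(u,u) ≥ α||u||_{H^1}² means (1−α)∫(u')² ≥ (α−c)∫u², and for the modes u_n = sin(nπ(x−x₀)/L) (x₀ the left endpoint) one has ∫u_n²/∫(u_n')² = (L/(nπ))² → 0, so a(u_n,u_n)/||u_n||_{H^1}² → 1. Hence the optimal constant is α = 1.
Therefore α = 1.


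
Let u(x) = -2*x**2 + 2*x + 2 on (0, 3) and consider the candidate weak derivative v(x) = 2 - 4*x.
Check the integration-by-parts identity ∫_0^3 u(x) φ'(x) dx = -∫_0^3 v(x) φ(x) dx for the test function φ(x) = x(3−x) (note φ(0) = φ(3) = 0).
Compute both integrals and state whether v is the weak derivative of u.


LHS = 18, RHS = 18. Yes, v = u' weakly.

u(x) = -2*x**2 + 2*x + 2, classical derivative u'(x) = 2 - 4*x.
φ(x) = x(3−x), so φ'(x) = 3 - 2*x.
Note φ(0) = φ(3) = 0, so the boundary term u·φ vanishes.
LHS = ∫_0^3 u(x) φ'(x) dx = ∫_0^3 (4*x^3 - 10*x^2 + 2*x + 6) dx. Term by term:
  ∫_0^3 4*x^3 dx = 81;  ∫_0^3 -10*x^2 dx = -90;  ∫_0^3 2*x dx = 9;
  ∫_0^3 6 dx = 18.
Sum: 81 − 90 + 9 + 18 = 18.
So LHS = 18.
∫_0^3 v(x) φ(x) dx = ∫_0^3 (4*x^3 - 14*x^2 + 6*x) dx. Term by term:
  ∫_0^3 4*x^3 dx = 81;  ∫_0^3 -14*x^2 dx = -126;  ∫_0^3 6*x dx = 27.
Sum: 81 − 126 + 27 = -18.
So RHS = -∫_0^3 v(x) φ(x) dx = 18.
LHS = RHS, so the identity holds for this test φ.
Moreover u is smooth here and v(x) = u'(x) = 2 - 4*x pointwise, so the identity holds for every test function. Hence v is the weak derivative of u.


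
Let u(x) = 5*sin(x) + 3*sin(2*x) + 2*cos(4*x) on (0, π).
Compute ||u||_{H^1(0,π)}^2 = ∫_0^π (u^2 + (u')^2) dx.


||u||_{H^1(0,π)}^2 = -136/3 + 163*π/2

u'(x) = -8*sin(4*x) + 5*cos(x) + 6*cos(2*x).
Expand u² and (u')² and integrate term by term on (0, π), using: for integers n ≥ 1, ∫_0^π sin²(nx) dx = ∫_0^π cos²(nx) dx = π/2; for n ≠ n', ∫_0^π sin(nx)sin(n'x) dx = ∫_0^π cos(nx)cos(n'x) dx = 0; and by product-to-sum, ∫_0^π sin(nx)cos(n'x) dx = ½∫_0^π [sin((n+n')x) + sin((n−n')x)] dx, which is 0 when n+n' is even and 2n/(n²−n'²) when n+n' is odd (it need not vanish on (0, π)).
  u² squared terms: (2)²·∫cos(4x)² dx = 4·π/2 = 2*π;  (3)²·∫sin(2x)² dx = 9·π/2 = 9*π/2;  (5)²·∫sin(x)² dx = 25·π/2 = 25*π/2.
  u² cross terms: 2·(2)·(3)·∫cos(4x)·sin(2x) dx = 12·(0) = 0;  2·(2)·(5)·∫cos(4x)·sin(x) dx = 20·(-2/15) = -8/3;  2·(3)·(5)·∫sin(2x)·sin(x) dx = 30·(0) = 0.
  So ∫_0^π u² dx = 2*π + 9*π/2 + 25*π/2 + 0 − 8/3 + 0 = -8/3 + 19*π.
  (u')² squared terms: (-8)²·∫sin(4x)² dx = 64·π/2 = 32*π;  (5)²·∫cos(x)² dx = 25·π/2 = 25*π/2;  (6)²·∫cos(2x)² dx = 36·π/2 = 18*π.
  (u')² cross terms: 2·(-8)·(5)·∫sin(4x)·cos(x) dx = -80·(8/15) = -128/3;  2·(-8)·(6)·∫sin(4x)·cos(2x) dx = -96·(0) = 0;  2·(5)·(6)·∫cos(x)·cos(2x) dx = 60·(0) = 0.
  So ∫_0^π (u')² dx = 32*π + 25*π/2 + 18*π − 128/3 + 0 + 0 = -128/3 + 125*π/2.
||u||_{H^1}^2 = (-8/3 + 19*π) + (-128/3 + 125*π/2) = -136/3 + 163*π/2.


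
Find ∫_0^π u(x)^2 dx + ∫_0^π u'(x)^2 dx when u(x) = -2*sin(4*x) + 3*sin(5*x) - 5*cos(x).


||u||_{H^1(0,π)}^2 = 64/3 + 176*π

u'(x) = 5*sin(x) - 8*cos(4*x) + 15*cos(5*x).
Expand u² and (u')² and integrate term by term on (0, π), using: for integers n ≥ 1, ∫_0^π sin²(nx) dx = ∫_0^π cos²(nx) dx = π/2; for n ≠ n', ∫_0^π sin(nx)sin(n'x) dx = ∫_0^π cos(nx)cos(n'x) dx = 0; and by product-to-sum, ∫_0^π sin(nx)cos(n'x) dx = ½∫_0^π [sin((n+n')x) + sin((n−n')x)] dx, which is 0 when n+n' is even and 2n/(n²−n'²) when n+n' is odd (it need not vanish on (0, π)).
  u² squared terms: (-5)²·∫cos(x)² dx = 25·π/2 = 25*π/2;  (-2)²·∫sin(4x)² dx = 4·π/2 = 2*π;  (3)²·∫sin(5x)² dx = 9·π/2 = 9*π/2.
  u² cross terms: 2·(-5)·(-2)·∫cos(x)·sin(4x) dx = 20·(8/15) = 32/3;  2·(-5)·(3)·∫cos(x)·sin(5x) dx = -30·(0) = 0;  2·(-2)·(3)·∫sin(4x)·sin(5x) dx = -12·(0) = 0.
  So ∫_0^π u² dx = 25*π/2 + 2*π + 9*π/2 + 32/3 + 0 + 0 = 32/3 + 19*π.
  (u')² squared terms: (-8)²·∫cos(4x)² dx = 64·π/2 = 32*π;  (5)²·∫sin(x)² dx = 25·π/2 = 25*π/2;  (15)²·∫cos(5x)² dx = 225·π/2 = 225*π/2.
  (u')² cross terms: 2·(-8)·(5)·∫cos(4x)·sin(x) dx = -80·(-2/15) = 32/3;  2·(-8)·(15)·∫cos(4x)·cos(5x) dx = -240·(0) = 0;  2·(5)·(15)·∫sin(x)·cos(5x) dx = 150·(0) = 0.
  So ∫_0^π (u')² dx = 32*π + 25*π/2 + 225*π/2 + 32/3 + 0 + 0 = 32/3 + 157*π.
||u||_{H^1}^2 = (32/3 + 19*π) + (32/3 + 157*π) = 64/3 + 176*π.


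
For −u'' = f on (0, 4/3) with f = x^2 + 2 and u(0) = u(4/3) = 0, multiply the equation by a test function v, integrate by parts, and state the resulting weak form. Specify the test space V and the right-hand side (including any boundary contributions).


V = H^1_0(0, 4/3) (so v(0) = v(4/3) = 0); weak form: ∫_0^4/3 u'v' dx = ∫_0^4/3 (x^2 + 2) v dx for all v ∈ V.

Multiply both sides by a test function v and integrate from 0 to 4/3:
  ∫_0^4/3 −u''(x) v(x) dx = ∫_0^4/3 f(x) v(x) dx.
Integrate the LHS by parts once:
  ∫_0^4/3 −u'' v dx = −[u'(x) v(x)]_0^4/3 + ∫_0^4/3 u'(x) v'(x) dx.
Thus ∫_0^4/3 u'(x) v'(x) dx = ∫_0^4/3 f(x) v(x) dx + [u'(x) v(x)]_0^4/3.
Choose V so that boundary terms are either known or forced to vanish.
u is Dirichlet: u(0) = u(4/3) = 0. Let V = H^1_0(0, 4/3); then v(0) = v(4/3) = 0, and [u' v]_0^4/3 = 0.
Weak formulation: find u (satisfying any essential BC) such that ∫_0^4/3 u'(x) v'(x) dx = ∫_0^4/3 f v dx for all v ∈ V.
Substituting f(x) = x^2 + 2, the right-hand side is ∫_0^4/3 (x^2 + 2) v dx.


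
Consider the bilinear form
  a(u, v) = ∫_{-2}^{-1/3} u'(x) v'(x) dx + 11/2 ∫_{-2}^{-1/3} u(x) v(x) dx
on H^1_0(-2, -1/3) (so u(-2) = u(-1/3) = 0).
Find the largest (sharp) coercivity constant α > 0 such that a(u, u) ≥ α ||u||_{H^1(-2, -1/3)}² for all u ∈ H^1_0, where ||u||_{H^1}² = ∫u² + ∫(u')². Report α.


α = 1

Coercivity of a(·,·) on H^1_0(-2, -1/3) means a(u, u) ≥ α ||u||_{H^1}² for every u ∈ H^1_0.
The interval has length L = 5/3, and Poincaré/coercivity depend only on L. Here a(u, u) = ∫(u')² + (11/2)·∫u².
Here c = 11/2 ≥ 1, so a(u,u) = ∫(u')² + c∫u² ≥ ∫(u')² + ∫u² = ||u||_{H^1}², i.e. α = 1 works. No larger α is possible: a(u,u) ≥ α||u||_{H^1}² means (1−α)∫(u')² ≥ (α−c)∫u², and for the modes u_n = sin(nπ(x−x₀)/L) (x₀ the left endpoint) one has ∫u_n²/∫(u_n')² = (L/(nπ))² → 0, so a(u_n,u_n)/||u_n||_{H^1}² → 1. Hence the optimal constant is α = 1.
Therefore α = 1.


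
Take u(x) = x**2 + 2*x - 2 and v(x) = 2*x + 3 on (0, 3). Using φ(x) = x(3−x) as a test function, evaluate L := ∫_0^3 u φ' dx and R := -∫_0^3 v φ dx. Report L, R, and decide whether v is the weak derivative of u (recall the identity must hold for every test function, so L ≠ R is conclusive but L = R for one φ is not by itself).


LHS = -45/2, RHS = -27. No, v is not the weak derivative of u.

u(x) = x**2 + 2*x - 2, classical derivative u'(x) = 2*x + 2.
φ(x) = x(3−x), so φ'(x) = 3 - 2*x.
Note φ(0) = φ(3) = 0, so the boundary term u·φ vanishes.
LHS = ∫_0^3 u(x) φ'(x) dx = ∫_0^3 (-2*x^3 - x^2 + 10*x - 6) dx. Term by term:
  ∫_0^3 -2*x^3 dx = -81/2;  ∫_0^3 -x^2 dx = -9;  ∫_0^3 10*x dx = 45;
  ∫_0^3 -6 dx = -18.
Sum: -81/2 − 9 + 45 − 18 = -45/2.
So LHS = -45/2.
∫_0^3 v(x) φ(x) dx = ∫_0^3 (-2*x^3 + 3*x^2 + 9*x) dx. Term by term:
  ∫_0^3 -2*x^3 dx = -81/2;  ∫_0^3 3*x^2 dx = 27;  ∫_0^3 9*x dx = 81/2.
Sum: -81/2 + 27 + 81/2 = 27.
So RHS = -∫_0^3 v(x) φ(x) dx = -27.
LHS − RHS = 9/2 ≠ 0, so the identity fails.
(For a valid weak derivative the identity must hold for EVERY test function, in particular this one. The failure shows v is NOT the weak derivative of u.)
Correct weak derivative would be u'(x) = 2*x + 2.


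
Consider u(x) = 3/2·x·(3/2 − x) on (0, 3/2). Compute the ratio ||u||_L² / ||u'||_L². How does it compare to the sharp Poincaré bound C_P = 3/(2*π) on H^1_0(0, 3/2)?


||u||_L² / ||u'||_L² = 3*sqrt(10)/20 < C_P = 3/(2*π).

u(x) = 3/2·x·(3/2 − x), so u'(x) = 9/4 - 3*x.
u(x) = 3/2·x·(3/2 − x) vanishes at x = 0 and x = 3/2, so u ∈ H^1_0(0, 3/2). Differentiate via the product rule and integrate the resulting polynomials term by term.
  ∫_0^3/2 u² dx = ∫_0^3/2 (9*x^4/4 - 27*x^3/4 + 81*x^2/16) dx. Term by term:
    ∫_0^3/2 9*x^4/4 dx = 2187/640;  ∫_0^3/2 -27*x^3/4 dx = -2187/256;  ∫_0^3/2 81*x^2/16 dx = 729/128.
  Sum: 2187/640 − 2187/256 + 729/128 = 729/1280.
  ∫_0^3/2 (u')² dx = ∫_0^3/2 (9*x^2 - 27*x/2 + 81/16) dx. Term by term:
    ∫_0^3/2 9*x^2 dx = 81/8;  ∫_0^3/2 -27*x/2 dx = -243/16;  ∫_0^3/2 81/16 dx = 243/32.
  Sum: 81/8 − 243/16 + 243/32 = 81/32.
∫_0^3/2 u² dx = 729/1280, so ||u||_L² = 27*sqrt(5)/80.
∫_0^3/2 (u')² dx = 81/32, so ||u'||_L² = 9*sqrt(2)/8.
Ratio ||u||_L² / ||u'||_L² = 3*sqrt(10)/20.
Sharp Poincaré constant on H^1_0(0, 3/2) is C_P = L/π = 3/(2*π), achieved by sin(2*π/3·x).
A polynomial bump cannot attain the sharp Poincaré constant (only the first sine eigenfunction does), so the ratio is strictly less than C_P, consistent with ||u||_L² ≤ C_P ||u'||_L².


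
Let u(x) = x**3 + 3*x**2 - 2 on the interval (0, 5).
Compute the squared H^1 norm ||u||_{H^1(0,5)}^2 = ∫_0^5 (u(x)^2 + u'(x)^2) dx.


||u||_{H^1}^2 = 308390/7

The H^1 norm (squared) on an interval (0, L) is
  ||u||_{H^1}^2 = ∫_0^L u(x)^2 dx + ∫_0^L u'(x)^2 dx.
Compute u'(x) = 3*x**2 + 6*x.
Then u(x)^2 = x**6 + 6*x**5 + 9*x**4 - 4*x**3 - 12*x**2 + 4 and u'(x)^2 = 9*x**4 + 36*x**3 + 36*x**2.
Integrate each monomial from 0 to 5 using ∫_0^5 c·x^n dx = c·5^(n+1)/(n+1):
  ∫_0^5 u(x)^2 dx = ∫_0^5 (x^6 + 6*x^5 + 9*x^4 - 4*x^3 - 12*x^2 + 4) dx. Term by term:
    ∫_0^5 x^6 dx = 78125/7;  ∫_0^5 6*x^5 dx = 15625;  ∫_0^5 9*x^4 dx = 5625;
    ∫_0^5 -4*x^3 dx = -625;  ∫_0^5 -12*x^2 dx = -500;  ∫_0^5 4 dx = 20.
  Sum: 78125/7 + 15625 + 5625 − 625 − 500 + 20 = 219140/7.
  ∫_0^5 u'(x)^2 dx = ∫_0^5 (9*x^4 + 36*x^3 + 36*x^2) dx. Term by term:
    ∫_0^5 9*x^4 dx = 5625;  ∫_0^5 36*x^3 dx = 5625;  ∫_0^5 36*x^2 dx = 1500.
  Sum: 5625 + 5625 + 1500 = 12750.
Adding: ||u||_{H^1}^2 = 219140/7 + 12750 = 308390/7.


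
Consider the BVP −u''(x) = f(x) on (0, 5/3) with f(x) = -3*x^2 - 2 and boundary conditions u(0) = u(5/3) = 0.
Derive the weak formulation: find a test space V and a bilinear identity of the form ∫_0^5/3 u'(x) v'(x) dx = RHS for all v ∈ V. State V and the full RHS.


V = H^1_0(0, 5/3) (so v(0) = v(5/3) = 0); weak form: ∫_0^5/3 u'v' dx = ∫_0^5/3 (-3*x^2 - 2) v dx for all v ∈ V.

Multiply both sides by a test function v and integrate from 0 to 5/3:
  ∫_0^5/3 −u''(x) v(x) dx = ∫_0^5/3 f(x) v(x) dx.
Integrate the LHS by parts once:
  ∫_0^5/3 −u'' v dx = −[u'(x) v(x)]_0^5/3 + ∫_0^5/3 u'(x) v'(x) dx.
Thus ∫_0^5/3 u'(x) v'(x) dx = ∫_0^5/3 f(x) v(x) dx + [u'(x) v(x)]_0^5/3.
Choose V so that boundary terms are either known or forced to vanish.
u is Dirichlet: u(0) = u(5/3) = 0. Let V = H^1_0(0, 5/3); then v(0) = v(5/3) = 0, and [u' v]_0^5/3 = 0.
Weak formulation: find u (satisfying any essential BC) such that ∫_0^5/3 u'(x) v'(x) dx = ∫_0^5/3 f v dx for all v ∈ V.
Substituting f(x) = -3*x^2 - 2, the right-hand side is ∫_0^5/3 (-3*x^2 - 2) v dx.


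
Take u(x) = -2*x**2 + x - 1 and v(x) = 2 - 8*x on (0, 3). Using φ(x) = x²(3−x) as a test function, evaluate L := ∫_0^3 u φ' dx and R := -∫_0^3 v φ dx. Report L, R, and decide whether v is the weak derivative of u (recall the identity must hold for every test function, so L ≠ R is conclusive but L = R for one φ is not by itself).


LHS = 837/20, RHS = 837/10. No, v is not the weak derivative of u.

u(x) = -2*x**2 + x - 1, classical derivative u'(x) = 1 - 4*x.
φ(x) = x²(3−x), so φ'(x) = 3*x*(2 - x).
Note φ(0) = φ(3) = 0, so the boundary term u·φ vanishes.
LHS = ∫_0^3 u(x) φ'(x) dx = ∫_0^3 (6*x^4 - 15*x^3 + 9*x^2 - 6*x) dx. Term by term:
  ∫_0^3 6*x^4 dx = 1458/5;  ∫_0^3 -15*x^3 dx = -1215/4;  ∫_0^3 9*x^2 dx = 81;
  ∫_0^3 -6*x dx = -27.
Sum: 1458/5 − 1215/4 + 81 − 27 = 837/20.
So LHS = 837/20.
∫_0^3 v(x) φ(x) dx = ∫_0^3 (8*x^4 - 26*x^3 + 6*x^2) dx. Term by term:
  ∫_0^3 8*x^4 dx = 1944/5;  ∫_0^3 -26*x^3 dx = -1053/2;  ∫_0^3 6*x^2 dx = 54.
Sum: 1944/5 − 1053/2 + 54 = -837/10.
So RHS = -∫_0^3 v(x) φ(x) dx = 837/10.
LHS − RHS = -837/20 ≠ 0, so the identity fails.
(For a valid weak derivative the identity must hold for EVERY test function, in particular this one. The failure shows v is NOT the weak derivative of u.)
Correct weak derivative would be u'(x) = 1 - 4*x.


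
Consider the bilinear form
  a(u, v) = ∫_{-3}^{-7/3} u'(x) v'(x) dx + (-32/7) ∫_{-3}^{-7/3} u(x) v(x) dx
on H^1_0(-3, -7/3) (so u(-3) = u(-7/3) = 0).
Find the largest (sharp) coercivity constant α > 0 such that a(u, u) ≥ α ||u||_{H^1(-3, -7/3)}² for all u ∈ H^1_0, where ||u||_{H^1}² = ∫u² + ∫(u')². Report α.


α = (-128 + 63*π^2)/(7*(4 + 9*π^2))

Coercivity of a(·,·) on H^1_0(-3, -7/3) means a(u, u) ≥ α ||u||_{H^1}² for every u ∈ H^1_0.
The interval has length L = 2/3, and Poincaré/coercivity depend only on L. Here a(u, u) = ∫(u')² + (-32/7)·∫u².
Here c = -32/7 < 0 with |c| < (π/L)² = 9*π^2/4, so coercivity still holds. The condition a(u,u) ≥ α||u||_{H^1}² reads (1−α)∫(u')² ≥ (α−c)∫u². Any admissible α is ≤ 1 (rapidly oscillating u have ∫u²/∫(u')² → 0), and α = 1 would force 0 ≥ (1−c)∫u², impossible since c < 1; so 1−α > 0. By the sharp Poincaré inequality on H^1_0 of an interval of length L, ∫(u')² ≥ (π/L)²∫u² with equality for the first sine mode sin(π(x−x₀)/L) (x₀ the left endpoint), so the inequality holds for all u iff (1−α)(π/L)² ≥ α − c, i.e. α ≤ ((π/L)² + c)/((π/L)² + 1) = (1 + c(L/π)²)/(1 + (L/π)²). (Direct route, valid since c ≤ 0: Poincaré gives c∫u² ≥ c(L/π)²∫(u')², so a(u,u) ≥ (1 + c(L/π)²)∫(u')², while ||u||_{H^1}² ≤ (1 + (L/π)²)∫(u')²; dividing yields the same α.) With (π/L)² = 9*π^2/4 and c = -32/7, the largest admissible constant is α = ((π/L)² + c)/((π/L)² + 1).
Simplifying, α = (-128 + 63*π^2)/(7*(4 + 9*π^2)).


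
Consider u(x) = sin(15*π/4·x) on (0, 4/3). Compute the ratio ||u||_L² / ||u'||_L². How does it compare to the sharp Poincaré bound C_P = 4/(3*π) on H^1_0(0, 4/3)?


||u||_L² / ||u'||_L² = 4/(15*π) < C_P = 4/(3*π).

u(x) = sin(15*π/4·x), so u'(x) = 15*π*cos(15*π*x/4)/4.
Writing u(x) = A·sin(kπx/L) with A = 1 and k = 5, use ∫_0^L sin²(kπx/L) dx = L/2 and ∫_0^L cos²(kπx/L) dx = L/2.
u² = 1·sin²(15*π/4·x) and (u')² = 225*π^2/16·cos²(15*π/4·x), and each of sin², cos² integrates to L/2 = 2/3 over (0, 4/3).
∫_0^4/3 u² dx = 2/3, so ||u||_L² = sqrt(6)/3.
∫_0^4/3 (u')² dx = 75*π^2/8, so ||u'||_L² = 5*sqrt(6)*π/4.
Ratio ||u||_L² / ||u'||_L² = 4/(15*π).
Sharp Poincaré constant on H^1_0(0, 4/3) is C_P = L/π = 4/(3*π), achieved by sin(3*π/4·x).
This is the k = 5 harmonic; the ratio L/(kπ) is strictly less than C_P = L/π, consistent with the sharp inequality ||u||_L² ≤ C_P ||u'||_L².


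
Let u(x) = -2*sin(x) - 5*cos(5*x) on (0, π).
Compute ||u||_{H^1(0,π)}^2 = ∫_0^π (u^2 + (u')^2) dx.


||u||_{H^1(0,π)}^2 = 329*π

u'(x) = 25*sin(5*x) - 2*cos(x).
Expand u² and (u')² and integrate term by term on (0, π), using: for integers n ≥ 1, ∫_0^π sin²(nx) dx = ∫_0^π cos²(nx) dx = π/2; for n ≠ n', ∫_0^π sin(nx)sin(n'x) dx = ∫_0^π cos(nx)cos(n'x) dx = 0; and by product-to-sum, ∫_0^π sin(nx)cos(n'x) dx = ½∫_0^π [sin((n+n')x) + sin((n−n')x)] dx, which is 0 when n+n' is even and 2n/(n²−n'²) when n+n' is odd (it need not vanish on (0, π)).
  u² squared terms: (-5)²·∫cos(5x)² dx = 25·π/2 = 25*π/2;  (-2)²·∫sin(x)² dx = 4·π/2 = 2*π.
  u² cross terms: 2·(-5)·(-2)·∫cos(5x)·sin(x) dx = 20·(0) = 0.
  So ∫_0^π u² dx = 25*π/2 + 2*π + 0 = 29*π/2.
  (u')² squared terms: (-2)²·∫cos(x)² dx = 4·π/2 = 2*π;  (25)²·∫sin(5x)² dx = 625·π/2 = 625*π/2.
  (u')² cross terms: 2·(-2)·(25)·∫cos(x)·sin(5x) dx = -100·(0) = 0.
  So ∫_0^π (u')² dx = 2*π + 625*π/2 + 0 = 629*π/2.
||u||_{H^1}^2 = (29*π/2) + (629*π/2) = 329*π.


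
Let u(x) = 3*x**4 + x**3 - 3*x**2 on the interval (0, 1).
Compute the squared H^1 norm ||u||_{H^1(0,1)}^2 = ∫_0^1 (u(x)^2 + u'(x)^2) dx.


||u||_{H^1}^2 = 1217/140

The H^1 norm (squared) on an interval (0, L) is
  ||u||_{H^1}^2 = ∫_0^L u(x)^2 dx + ∫_0^L u'(x)^2 dx.
Compute u'(x) = 12*x**3 + 3*x**2 - 6*x.
Then u(x)^2 = 9*x**8 + 6*x**7 - 17*x**6 - 6*x**5 + 9*x**4 and u'(x)^2 = 144*x**6 + 72*x**5 - 135*x**4 - 36*x**3 + 36*x**2.
Integrate each monomial from 0 to 1 using ∫_0^1 c·x^n dx = c·1^(n+1)/(n+1):
  ∫_0^1 u(x)^2 dx = ∫_0^1 (9*x^8 + 6*x^7 - 17*x^6 - 6*x^5 + 9*x^4) dx. Term by term:
    ∫_0^1 9*x^8 dx = 1;  ∫_0^1 6*x^7 dx = 3/4;  ∫_0^1 -17*x^6 dx = -17/7;
    ∫_0^1 -6*x^5 dx = -1;  ∫_0^1 9*x^4 dx = 9/5.
  Sum: 1 + 3/4 − 17/7 − 1 + 9/5 = 17/140.
  ∫_0^1 u'(x)^2 dx = ∫_0^1 (144*x^6 + 72*x^5 - 135*x^4 - 36*x^3 + 36*x^2) dx. Term by term:
    ∫_0^1 144*x^6 dx = 144/7;  ∫_0^1 72*x^5 dx = 12;  ∫_0^1 -135*x^4 dx = -27;
    ∫_0^1 -36*x^3 dx = -9;  ∫_0^1 36*x^2 dx = 12.
  Sum: 144/7 + 12 − 27 − 9 + 12 = 60/7.
Adding: ||u||_{H^1}^2 = 17/140 + 60/7 = 1217/140.


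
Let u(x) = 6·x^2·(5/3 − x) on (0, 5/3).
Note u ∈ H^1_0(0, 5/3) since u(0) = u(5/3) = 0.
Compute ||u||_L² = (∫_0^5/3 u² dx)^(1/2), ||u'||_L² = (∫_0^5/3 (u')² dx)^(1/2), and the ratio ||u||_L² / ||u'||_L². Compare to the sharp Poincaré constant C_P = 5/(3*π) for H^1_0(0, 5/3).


||u||_L² / ||u'||_L² = 5*sqrt(14)/42 < C_P = 5/(3*π).

u(x) = 6·x^2·(5/3 − x), so u'(x) = 2*x*(10 - 9*x).
u(x) = 6·x^2·(5/3 − x) vanishes at x = 0 and x = 5/3, so u ∈ H^1_0(0, 5/3). Differentiate via the product rule and integrate the resulting polynomials term by term.
  ∫_0^5/3 u² dx = ∫_0^5/3 (36*x^6 - 120*x^5 + 100*x^4) dx. Term by term:
    ∫_0^5/3 36*x^6 dx = 312500/1701;  ∫_0^5/3 -120*x^5 dx = -312500/729;  ∫_0^5/3 100*x^4 dx = 62500/243.
  Sum: 312500/1701 − 312500/729 + 62500/243 = 62500/5103.
  ∫_0^5/3 (u')² dx = ∫_0^5/3 (324*x^4 - 720*x^3 + 400*x^2) dx. Term by term:
    ∫_0^5/3 324*x^4 dx = 2500/3;  ∫_0^5/3 -720*x^3 dx = -12500/9;  ∫_0^5/3 400*x^2 dx = 50000/81.
  Sum: 2500/3 − 12500/9 + 50000/81 = 5000/81.
∫_0^5/3 u² dx = 62500/5103, so ||u||_L² = 250*sqrt(7)/189.
∫_0^5/3 (u')² dx = 5000/81, so ||u'||_L² = 50*sqrt(2)/9.
Ratio ||u||_L² / ||u'||_L² = 5*sqrt(14)/42.
Sharp Poincaré constant on H^1_0(0, 5/3) is C_P = L/π = 5/(3*π), achieved by sin(3*π/5·x).
A polynomial bump cannot attain the sharp Poincaré constant (only the first sine eigenfunction does), so the ratio is strictly less than C_P, consistent with ||u||_L² ≤ C_P ||u'||_L².


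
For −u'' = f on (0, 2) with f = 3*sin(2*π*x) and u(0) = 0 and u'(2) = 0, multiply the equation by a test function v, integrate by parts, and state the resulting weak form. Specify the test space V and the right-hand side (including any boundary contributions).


V = {v ∈ H^1(0, 2) : v(0) = 0} (test functions vanish at x = 0 where u is specified); weak form: ∫_0^2 u'v' dx = ∫_0^2 (3*sin(2*π*x)) v dx for all v ∈ V.

Multiply both sides by a test function v and integrate from 0 to 2:
  ∫_0^2 −u''(x) v(x) dx = ∫_0^2 f(x) v(x) dx.
Integrate the LHS by parts once:
  ∫_0^2 −u'' v dx = −[u'(x) v(x)]_0^2 + ∫_0^2 u'(x) v'(x) dx.
Thus ∫_0^2 u'(x) v'(x) dx = ∫_0^2 f(x) v(x) dx + [u'(x) v(x)]_0^2.
Choose V so that boundary terms are either known or forced to vanish.
Mixed BC: u(0) = 0 (Dirichlet) and u'(2) = 0 (Neumann). Define V = {v ∈ H^1(0, 2) : v(0) = 0}. Then [u' v]_0^2 = u'(2)·v(2) − u'(0)·0 = 0.
Weak formulation: find u (satisfying any essential BC) such that ∫_0^2 u'(x) v'(x) dx = ∫_0^2 f v dx for all v ∈ V (Dirichlet at 0 absorbed into V; the Neumann datum at x = 2 is zero, so no boundary term remains).
Substituting f(x) = 3*sin(2*π*x), the right-hand side is ∫_0^2 (3*sin(2*π*x)) v dx.
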